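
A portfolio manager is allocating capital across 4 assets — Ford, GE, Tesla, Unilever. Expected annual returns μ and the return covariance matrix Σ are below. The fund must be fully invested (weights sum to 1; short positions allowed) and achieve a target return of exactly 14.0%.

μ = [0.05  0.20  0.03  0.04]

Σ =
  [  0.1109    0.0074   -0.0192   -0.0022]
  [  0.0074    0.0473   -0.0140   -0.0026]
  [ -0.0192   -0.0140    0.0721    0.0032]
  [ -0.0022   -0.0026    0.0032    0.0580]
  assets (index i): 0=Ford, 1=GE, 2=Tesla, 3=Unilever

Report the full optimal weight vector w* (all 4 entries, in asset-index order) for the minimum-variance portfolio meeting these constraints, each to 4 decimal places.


0.0566  0.6335  0.1925  0.1174

u=Σ⁻¹μ = [0.3984  4.6211  1.3824  0.8356]
v=Σ⁻¹𝟙 = [11.2709  26.6431  21.2593  17.6903]
a=μᵀu=1.019039  b=𝟙ᵀu=7.237563  c=𝟙ᵀv=76.863614  D=ac−b²=25.944666
λ₁=(c·0.140−b)/D = (76.863614·0.140−7.237563)/25.944666 = 0.135802
λ₂=(a−b·0.140)/D = (1.019039−7.237563·0.140)/25.944666 = 0.000223
w* = 0.135802·u + 0.000223·v:
  w_0 = 0.135802·0.3984 + 0.000223·11.2709 = 0.0566  (Ford)
  w_1 = 0.135802·4.6211 + 0.000223·26.6431 = 0.6335  (GE)
  w_2 = 0.135802·1.3824 + 0.000223·21.2593 = 0.1925  (Tesla)
  w_3 = 0.135802·0.8356 + 0.000223·17.6903 = 0.1174  (Unilever)
Σw_i=1.0000  μᵀw=0.1400
σ²=wᵀΣw=λ₁·μ_p+λ₂ = 0.135802·0.140 + 0.000223 = 0.019235 ≈ 0.0192


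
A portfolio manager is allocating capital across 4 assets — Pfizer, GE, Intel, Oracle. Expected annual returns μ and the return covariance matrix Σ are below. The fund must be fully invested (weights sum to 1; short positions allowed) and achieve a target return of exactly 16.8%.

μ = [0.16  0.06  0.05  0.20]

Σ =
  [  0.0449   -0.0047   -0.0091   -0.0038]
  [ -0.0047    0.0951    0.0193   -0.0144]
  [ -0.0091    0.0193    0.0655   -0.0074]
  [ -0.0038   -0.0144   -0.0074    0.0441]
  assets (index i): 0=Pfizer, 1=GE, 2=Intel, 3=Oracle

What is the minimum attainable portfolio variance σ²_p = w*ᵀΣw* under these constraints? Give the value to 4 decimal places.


u=Σ⁻¹μ = [4.5146  1.3799  1.6219  5.6469]
v=Σ⁻¹𝟙 = [30.3338  13.0557  19.3400  32.7979]
a=μᵀu=2.015602  b=𝟙ᵀu=13.163321  c=𝟙ᵀv=95.527314  D=ac−b²=19.272043
λ₁=(c·0.168−b)/D = (95.527314·0.168−13.163321)/19.272043 = 0.149713
λ₂=(a−b·0.168)/D = (2.015602−13.163321·0.168)/19.272043 = -0.010162
w* = 0.149713·u + -0.010162·v:
  w_0 = 0.149713·4.5146 + -0.010162·30.3338 = 0.3676  (Pfizer)
  w_1 = 0.149713·1.3799 + -0.010162·13.0557 = 0.0739  (GE)
  w_2 = 0.149713·1.6219 + -0.010162·19.3400 = 0.0463  (Intel)
  w_3 = 0.149713·5.6469 + -0.010162·32.7979 = 0.5121  (Oracle)
Σw_i=1.0000  μᵀw=0.1680
σ²=wᵀΣw=λ₁·μ_p+λ₂ = 0.149713·0.168 + -0.010162 = 0.014990 ≈ 0.0150

0.0150


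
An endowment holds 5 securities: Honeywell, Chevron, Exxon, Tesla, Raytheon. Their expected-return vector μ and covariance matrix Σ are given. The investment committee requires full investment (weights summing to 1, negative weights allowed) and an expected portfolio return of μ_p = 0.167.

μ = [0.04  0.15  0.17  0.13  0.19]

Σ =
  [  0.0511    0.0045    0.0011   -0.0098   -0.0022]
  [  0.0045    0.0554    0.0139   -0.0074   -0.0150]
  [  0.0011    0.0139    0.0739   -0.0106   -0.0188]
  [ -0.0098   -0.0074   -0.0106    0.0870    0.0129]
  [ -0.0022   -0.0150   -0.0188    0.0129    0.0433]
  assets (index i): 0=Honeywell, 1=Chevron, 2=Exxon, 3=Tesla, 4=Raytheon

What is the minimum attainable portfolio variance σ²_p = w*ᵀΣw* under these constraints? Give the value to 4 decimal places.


0.0104

u=Σ⁻¹μ = [0.9243  3.7906  3.5140  1.3291  6.8778]
v=Σ⁻¹𝟙 = [21.1580  23.0249  20.1556  12.7928  37.0859]
a=μᵀu=2.682519  b=𝟙ᵀu=16.435899  c=𝟙ᵀv=114.217267  D=ac−b²=36.251260
λ₁=(c·0.167−b)/D = (114.217267·0.167−16.435899)/36.251260 = 0.072780
λ₂=(a−b·0.167)/D = (2.682519−16.435899·0.167)/36.251260 = -0.001718
w* = 0.072780·u + -0.001718·v:
  w_0 = 0.072780·0.9243 + -0.001718·21.1580 = 0.0309  (Honeywell)
  w_1 = 0.072780·3.7906 + -0.001718·23.0249 = 0.2363  (Chevron)
  w_2 = 0.072780·3.5140 + -0.001718·20.1556 = 0.2211  (Exxon)
  w_3 = 0.072780·1.3291 + -0.001718·12.7928 = 0.0748  (Tesla)
  w_4 = 0.072780·6.8778 + -0.001718·37.0859 = 0.4369  (Raytheon)
Σw_i=1.0000  μᵀw=0.1670
σ²=wᵀΣw=λ₁·μ_p+λ₂ = 0.072780·0.167 + -0.001718 = 0.010436 ≈ 0.0104


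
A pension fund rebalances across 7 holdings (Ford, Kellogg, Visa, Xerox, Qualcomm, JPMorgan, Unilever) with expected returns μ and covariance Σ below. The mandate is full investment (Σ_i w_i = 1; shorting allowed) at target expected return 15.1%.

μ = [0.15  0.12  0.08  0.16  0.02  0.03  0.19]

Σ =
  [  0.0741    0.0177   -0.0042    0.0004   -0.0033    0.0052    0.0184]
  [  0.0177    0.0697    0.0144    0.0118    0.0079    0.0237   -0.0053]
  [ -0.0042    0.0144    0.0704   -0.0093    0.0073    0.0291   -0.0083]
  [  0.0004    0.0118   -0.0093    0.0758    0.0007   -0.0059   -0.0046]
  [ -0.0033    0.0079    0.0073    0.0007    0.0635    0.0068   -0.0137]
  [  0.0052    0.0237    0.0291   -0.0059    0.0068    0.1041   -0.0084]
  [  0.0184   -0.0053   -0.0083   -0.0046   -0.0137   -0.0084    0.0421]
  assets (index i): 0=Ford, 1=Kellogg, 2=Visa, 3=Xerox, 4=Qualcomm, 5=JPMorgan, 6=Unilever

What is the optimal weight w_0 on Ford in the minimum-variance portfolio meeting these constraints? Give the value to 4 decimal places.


x=Σ⁻¹μ = [0.5678  1.0621  1.7909  2.4807  1.1417  0.0190  5.3980]
y=Σ⁻¹𝟙 = [4.7127  5.4434  14.9455  16.5893  20.2842  6.3942  35.0142]
a=μᵀx=1.801844  b=𝟙ᵀx=12.460255  c=𝟙ᵀy=103.383546  D=ac−b²=31.023035
λ₁=(c·0.151−b)/D = (103.383546·0.151−12.460255)/31.023035 = 0.101559
λ₂=(a−b·0.151)/D = (1.801844−12.460255·0.151)/31.023035 = -0.002568
w* = 0.101559·x + -0.002568·y:
  w_0 = 0.101559·0.5678 + -0.002568·4.7127 = 0.0456  (Ford)
  w_1 = 0.101559·1.0621 + -0.002568·5.4434 = 0.0939  (Kellogg)
  w_2 = 0.101559·1.7909 + -0.002568·14.9455 = 0.1435  (Visa)
  w_3 = 0.101559·2.4807 + -0.002568·16.5893 = 0.2093  (Xerox)
  w_4 = 0.101559·1.1417 + -0.002568·20.2842 = 0.0639  (Qualcomm)
  w_5 = 0.101559·0.0190 + -0.002568·6.3942 = -0.0145  (JPMorgan)
  w_6 = 0.101559·5.3980 + -0.002568·35.0142 = 0.4583  (Unilever)
Σw_i=1.0000  μᵀw=0.1510
σ²=wᵀΣw=λ₁·μ_p+λ₂ = 0.101559·0.151 + -0.002568 = 0.012768 ≈ 0.0128

0.0456


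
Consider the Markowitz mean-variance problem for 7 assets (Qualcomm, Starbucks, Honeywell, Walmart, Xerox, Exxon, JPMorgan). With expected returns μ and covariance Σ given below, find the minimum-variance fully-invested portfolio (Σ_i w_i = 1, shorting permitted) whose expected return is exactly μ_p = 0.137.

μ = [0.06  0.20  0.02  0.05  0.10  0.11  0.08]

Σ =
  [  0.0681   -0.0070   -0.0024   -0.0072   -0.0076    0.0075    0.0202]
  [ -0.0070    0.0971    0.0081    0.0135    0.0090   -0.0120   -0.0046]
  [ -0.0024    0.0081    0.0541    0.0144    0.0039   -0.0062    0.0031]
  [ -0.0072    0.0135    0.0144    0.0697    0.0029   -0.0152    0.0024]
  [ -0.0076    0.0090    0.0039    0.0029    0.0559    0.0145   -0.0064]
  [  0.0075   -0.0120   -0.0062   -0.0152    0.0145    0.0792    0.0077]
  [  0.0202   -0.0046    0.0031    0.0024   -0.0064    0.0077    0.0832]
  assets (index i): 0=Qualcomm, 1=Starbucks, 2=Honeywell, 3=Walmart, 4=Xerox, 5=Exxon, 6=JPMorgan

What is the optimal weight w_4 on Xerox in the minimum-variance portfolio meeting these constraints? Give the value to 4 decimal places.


0.1805

g=Σ⁻¹μ = [0.9099  2.1398  -0.0532  0.6412  1.2581  1.4371  0.8062]
h=Σ⁻¹𝟙 = [15.3957  8.9970  14.2948  13.1590  14.4321  12.7760  7.7943]
a=μᵀg=0.861938  b=𝟙ᵀg=7.139114  c=𝟙ᵀh=86.848973  D=ac−b²=23.891502
λ₁=(c·0.137−b)/D = (86.848973·0.137−7.139114)/23.891502 = 0.199200
λ₂=(a−b·0.137)/D = (0.861938−7.139114·0.137)/23.891502 = -0.004860
w* = 0.199200·g + -0.004860·h:
  w_0 = 0.199200·0.9099 + -0.004860·15.3957 = 0.1064  (Qualcomm)
  w_1 = 0.199200·2.1398 + -0.004860·8.9970 = 0.3825  (Starbucks)
  w_2 = 0.199200·-0.0532 + -0.004860·14.2948 = -0.0801  (Honeywell)
  w_3 = 0.199200·0.6412 + -0.004860·13.1590 = 0.0638  (Walmart)
  w_4 = 0.199200·1.2581 + -0.004860·14.4321 = 0.1805  (Xerox)
  w_5 = 0.199200·1.4371 + -0.004860·12.7760 = 0.2242  (Exxon)
  w_6 = 0.199200·0.8062 + -0.004860·7.7943 = 0.1227  (JPMorgan)
Σw_i=1.0000  μᵀw=0.1370
σ²=wᵀΣw=λ₁·μ_p+λ₂ = 0.199200·0.137 + -0.004860 = 0.022430 ≈ 0.0224


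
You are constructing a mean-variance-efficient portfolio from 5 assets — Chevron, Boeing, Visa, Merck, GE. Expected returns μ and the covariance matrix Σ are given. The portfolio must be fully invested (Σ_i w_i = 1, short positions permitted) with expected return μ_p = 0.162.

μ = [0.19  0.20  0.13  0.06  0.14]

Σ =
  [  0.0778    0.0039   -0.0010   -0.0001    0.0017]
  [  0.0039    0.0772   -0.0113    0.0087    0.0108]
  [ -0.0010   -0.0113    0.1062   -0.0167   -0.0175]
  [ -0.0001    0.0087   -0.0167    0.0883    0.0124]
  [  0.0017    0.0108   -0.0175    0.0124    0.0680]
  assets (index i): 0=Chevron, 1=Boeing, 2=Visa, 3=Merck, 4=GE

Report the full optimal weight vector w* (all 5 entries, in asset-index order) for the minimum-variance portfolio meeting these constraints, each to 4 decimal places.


0.2521  0.2647  0.2086  0.0550  0.2196

p=Σ⁻¹μ = [2.3024  2.4140  1.9172  0.5238  2.0157]
q=Σ⁻¹𝟙 = [12.1791  11.2509  14.8364  11.0106  14.4249]
a=μᵀp=1.483114  b=𝟙ᵀp=9.173072  c=𝟙ᵀq=63.701931  D=ac−b²=10.331981
λ₁=(c·0.162−b)/D = (63.701931·0.162−9.173072)/10.331981 = 0.110980
λ₂=(a−b·0.162)/D = (1.483114−9.173072·0.162)/10.331981 = -0.000283
w* = 0.110980·p + -0.000283·q:
  w_0 = 0.110980·2.3024 + -0.000283·12.1791 = 0.2521  (Chevron)
  w_1 = 0.110980·2.4140 + -0.000283·11.2509 = 0.2647  (Boeing)
  w_2 = 0.110980·1.9172 + -0.000283·14.8364 = 0.2086  (Visa)
  w_3 = 0.110980·0.5238 + -0.000283·11.0106 = 0.0550  (Merck)
  w_4 = 0.110980·2.0157 + -0.000283·14.4249 = 0.2196  (GE)
Σw_i=1.0000  μᵀw=0.1620
σ²=wᵀΣw=λ₁·μ_p+λ₂ = 0.110980·0.162 + -0.000283 = 0.017696 ≈ 0.0177


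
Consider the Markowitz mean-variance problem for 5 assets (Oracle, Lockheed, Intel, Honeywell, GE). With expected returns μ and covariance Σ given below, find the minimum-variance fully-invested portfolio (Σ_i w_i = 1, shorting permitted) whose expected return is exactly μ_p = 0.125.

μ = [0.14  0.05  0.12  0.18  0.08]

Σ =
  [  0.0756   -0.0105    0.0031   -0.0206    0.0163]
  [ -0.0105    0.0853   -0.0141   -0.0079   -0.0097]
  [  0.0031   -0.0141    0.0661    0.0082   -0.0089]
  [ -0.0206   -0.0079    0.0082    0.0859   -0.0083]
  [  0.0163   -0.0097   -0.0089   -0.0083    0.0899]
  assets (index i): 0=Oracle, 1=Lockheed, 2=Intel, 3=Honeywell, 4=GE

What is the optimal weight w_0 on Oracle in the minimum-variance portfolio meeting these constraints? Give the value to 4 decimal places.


u=Σ⁻¹μ = [2.5269  1.5743  1.8287  2.7720  1.0385]
v=Σ⁻¹𝟙 = [16.9848  19.9695  18.2982  17.1176  13.5904]
a=μᵀu=1.233980  b=𝟙ᵀu=9.740540  c=𝟙ᵀv=85.960597  D=ac−b²=11.195556
λ₁=(c·0.125−b)/D = (85.960597·0.125−9.740540)/11.195556 = 0.089726
λ₂=(a−b·0.125)/D = (1.233980−9.740540·0.125)/11.195556 = 0.001466
w* = 0.089726·u + 0.001466·v:
  w_0 = 0.089726·2.5269 + 0.001466·16.9848 = 0.2516  (Oracle)
  w_1 = 0.089726·1.5743 + 0.001466·19.9695 = 0.1705  (Lockheed)
  w_2 = 0.089726·1.8287 + 0.001466·18.2982 = 0.1909  (Intel)
  w_3 = 0.089726·2.7720 + 0.001466·17.1176 = 0.2738  (Honeywell)
  w_4 = 0.089726·1.0385 + 0.001466·13.5904 = 0.1131  (GE)
Σw_i=1.0000  μᵀw=0.1250
σ²=wᵀΣw=λ₁·μ_p+λ₂ = 0.089726·0.125 + 0.001466 = 0.012682 ≈ 0.0127

0.2516


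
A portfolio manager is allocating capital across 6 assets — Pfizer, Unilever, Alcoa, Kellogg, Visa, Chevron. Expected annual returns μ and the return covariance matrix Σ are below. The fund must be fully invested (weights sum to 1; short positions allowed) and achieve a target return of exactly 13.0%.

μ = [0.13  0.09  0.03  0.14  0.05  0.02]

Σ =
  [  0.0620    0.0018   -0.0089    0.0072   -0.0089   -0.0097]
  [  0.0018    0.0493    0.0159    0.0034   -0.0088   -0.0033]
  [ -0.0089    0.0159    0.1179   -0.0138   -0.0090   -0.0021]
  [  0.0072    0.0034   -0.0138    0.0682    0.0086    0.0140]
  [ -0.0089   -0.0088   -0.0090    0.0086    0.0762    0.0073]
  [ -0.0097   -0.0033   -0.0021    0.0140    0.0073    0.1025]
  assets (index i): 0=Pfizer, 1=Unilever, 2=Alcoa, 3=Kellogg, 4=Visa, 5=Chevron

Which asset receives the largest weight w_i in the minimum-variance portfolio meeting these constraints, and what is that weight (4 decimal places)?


Kellogg (0.4085)

u=Σ⁻¹μ = [2.0771  1.6628  0.4596  1.6931  0.9390  0.1565]
v=Σ⁻¹𝟙 = [19.8742  19.3755  9.9366  9.4385  16.8349  9.9761]
a=μᵀu=0.720582  b=𝟙ᵀu=6.988201  c=𝟙ᵀv=85.435828  D=ac−b²=12.728549
λ₁=(c·0.130−b)/D = (85.435828·0.130−6.988201)/12.728549 = 0.323561
λ₂=(a−b·0.130)/D = (0.720582−6.988201·0.130)/12.728549 = -0.014761
w* = 0.323561·u + -0.014761·v:
  w_0 = 0.323561·2.0771 + -0.014761·19.8742 = 0.3787  (Pfizer)
  w_1 = 0.323561·1.6628 + -0.014761·19.3755 = 0.2520  (Unilever)
  w_2 = 0.323561·0.4596 + -0.014761·9.9366 = 0.0021  (Alcoa)
  w_3 = 0.323561·1.6931 + -0.014761·9.4385 = 0.4085  (Kellogg)
  w_4 = 0.323561·0.9390 + -0.014761·16.8349 = 0.0553  (Visa)
  w_5 = 0.323561·0.1565 + -0.014761·9.9761 = -0.0966  (Chevron)
Σw_i=1.0000  μᵀw=0.1300
σ²=wᵀΣw=λ₁·μ_p+λ₂ = 0.323561·0.130 + -0.014761 = 0.027302 ≈ 0.0273


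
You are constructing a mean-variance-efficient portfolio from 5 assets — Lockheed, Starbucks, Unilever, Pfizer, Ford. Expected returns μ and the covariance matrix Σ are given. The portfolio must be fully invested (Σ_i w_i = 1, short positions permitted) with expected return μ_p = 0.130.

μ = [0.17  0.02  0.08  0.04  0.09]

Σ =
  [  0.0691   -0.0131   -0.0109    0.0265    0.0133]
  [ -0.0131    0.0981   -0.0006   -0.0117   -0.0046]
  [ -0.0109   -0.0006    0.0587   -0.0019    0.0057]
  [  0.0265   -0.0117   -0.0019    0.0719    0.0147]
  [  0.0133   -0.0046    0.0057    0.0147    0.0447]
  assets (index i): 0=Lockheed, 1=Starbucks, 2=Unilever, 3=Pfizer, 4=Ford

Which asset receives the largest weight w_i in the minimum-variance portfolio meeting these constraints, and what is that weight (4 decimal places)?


x=Σ⁻¹μ = [2.8463  0.5797  1.7617  -0.5967  1.1978]
y=Σ⁻¹𝟙 = [13.9831  13.8723  18.6478  8.5506  14.4486]
a=μᵀx=0.720334  b=𝟙ᵀx=5.788793  c=𝟙ᵀy=69.502428  D=ac−b²=16.554811
λ₁=(c·0.130−b)/D = (69.502428·0.130−5.788793)/16.554811 = 0.196108
λ₂=(a−b·0.130)/D = (0.720334−5.788793·0.130)/16.554811 = -0.001946
w* = 0.196108·x + -0.001946·y:
  w_0 = 0.196108·2.8463 + -0.001946·13.9831 = 0.5310  (Lockheed)
  w_1 = 0.196108·0.5797 + -0.001946·13.8723 = 0.0867  (Starbucks)
  w_2 = 0.196108·1.7617 + -0.001946·18.6478 = 0.3092  (Unilever)
  w_3 = 0.196108·-0.5967 + -0.001946·8.5506 = -0.1337  (Pfizer)
  w_4 = 0.196108·1.1978 + -0.001946·14.4486 = 0.2068  (Ford)
Σw_i=1.0000  μᵀw=0.1300
σ²=wᵀΣw=λ₁·μ_p+λ₂ = 0.196108·0.130 + -0.001946 = 0.023548 ≈ 0.0235

Lockheed (0.5310)


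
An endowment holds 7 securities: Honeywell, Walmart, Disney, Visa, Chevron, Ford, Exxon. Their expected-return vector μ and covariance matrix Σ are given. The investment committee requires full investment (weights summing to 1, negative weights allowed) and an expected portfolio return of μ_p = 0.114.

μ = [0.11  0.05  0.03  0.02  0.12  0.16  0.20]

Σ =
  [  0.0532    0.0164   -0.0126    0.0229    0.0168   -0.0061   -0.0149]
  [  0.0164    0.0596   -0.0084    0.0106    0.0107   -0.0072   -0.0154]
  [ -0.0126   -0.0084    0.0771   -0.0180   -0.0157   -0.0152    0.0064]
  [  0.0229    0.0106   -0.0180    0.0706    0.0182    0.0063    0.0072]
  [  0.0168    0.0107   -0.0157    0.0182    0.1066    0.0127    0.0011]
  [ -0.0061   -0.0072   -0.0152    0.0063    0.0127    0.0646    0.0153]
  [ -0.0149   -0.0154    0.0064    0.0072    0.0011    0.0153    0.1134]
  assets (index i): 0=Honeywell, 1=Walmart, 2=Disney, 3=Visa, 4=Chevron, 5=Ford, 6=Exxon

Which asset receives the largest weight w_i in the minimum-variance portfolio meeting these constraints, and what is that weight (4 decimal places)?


Honeywell (0.2587)

p=Σ⁻¹μ = [3.2374  1.0769  1.2443  -1.1976  0.5486  2.7385  1.9663]
q=Σ⁻¹𝟙 = [19.5182  17.6366  24.1142  7.4338  4.1891  21.2744  9.0341]
a=μᵀp=1.320580  b=𝟙ᵀp=9.614346  c=𝟙ᵀq=103.200370  D=ac−b²=43.848700
λ₁=(c·0.114−b)/D = (103.200370·0.114−9.614346)/43.848700 = 0.049044
λ₂=(a−b·0.114)/D = (1.320580−9.614346·0.114)/43.848700 = 0.005121
w* = 0.049044·p + 0.005121·q:
  w_0 = 0.049044·3.2374 + 0.005121·19.5182 = 0.2587  (Honeywell)
  w_1 = 0.049044·1.0769 + 0.005121·17.6366 = 0.1431  (Walmart)
  w_2 = 0.049044·1.2443 + 0.005121·24.1142 = 0.1845  (Disney)
  w_3 = 0.049044·-1.1976 + 0.005121·7.4338 = -0.0207  (Visa)
  w_4 = 0.049044·0.5486 + 0.005121·4.1891 = 0.0484  (Chevron)
  w_5 = 0.049044·2.7385 + 0.005121·21.2744 = 0.2433  (Ford)
  w_6 = 0.049044·1.9663 + 0.005121·9.0341 = 0.1427  (Exxon)
Σw_i=1.0000  μᵀw=0.1140
σ²=wᵀΣw=λ₁·μ_p+λ₂ = 0.049044·0.114 + 0.005121 = 0.010712 ≈ 0.0107


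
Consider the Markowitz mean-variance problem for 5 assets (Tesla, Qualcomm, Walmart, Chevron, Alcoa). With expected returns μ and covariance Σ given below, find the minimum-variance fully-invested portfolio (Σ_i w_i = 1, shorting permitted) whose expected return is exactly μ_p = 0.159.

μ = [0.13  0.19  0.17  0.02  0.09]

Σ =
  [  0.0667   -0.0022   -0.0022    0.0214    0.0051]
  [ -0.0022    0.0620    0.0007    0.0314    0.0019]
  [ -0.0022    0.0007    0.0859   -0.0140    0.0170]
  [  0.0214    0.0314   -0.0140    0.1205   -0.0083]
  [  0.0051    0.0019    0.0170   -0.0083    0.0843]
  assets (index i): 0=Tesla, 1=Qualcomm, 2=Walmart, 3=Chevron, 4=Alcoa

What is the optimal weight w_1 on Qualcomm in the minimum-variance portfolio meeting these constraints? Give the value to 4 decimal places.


u=Σ⁻¹μ = [2.4080  3.6088  1.7768  -0.9690  0.3869]
v=Σ⁻¹𝟙 = [13.8480  14.1964  10.7664  4.0060  8.9279]
a=μᵀu=1.316201  b=𝟙ᵀu=7.211482  c=𝟙ᵀv=51.744685  D=ac−b²=16.100958
λ₁=(c·0.159−b)/D = (51.744685·0.159−7.211482)/16.100958 = 0.063097
λ₂=(a−b·0.159)/D = (1.316201−7.211482·0.159)/16.100958 = 0.010532
w* = 0.063097·u + 0.010532·v:
  w_0 = 0.063097·2.4080 + 0.010532·13.8480 = 0.2978  (Tesla)
  w_1 = 0.063097·3.6088 + 0.010532·14.1964 = 0.3772  (Qualcomm)
  w_2 = 0.063097·1.7768 + 0.010532·10.7664 = 0.2255  (Walmart)
  w_3 = 0.063097·-0.9690 + 0.010532·4.0060 = -0.0189  (Chevron)
  w_4 = 0.063097·0.3869 + 0.010532·8.9279 = 0.1184  (Alcoa)
Σw_i=1.0000  μᵀw=0.1590
σ²=wᵀΣw=λ₁·μ_p+λ₂ = 0.063097·0.159 + 0.010532 = 0.020564 ≈ 0.0206

0.3772


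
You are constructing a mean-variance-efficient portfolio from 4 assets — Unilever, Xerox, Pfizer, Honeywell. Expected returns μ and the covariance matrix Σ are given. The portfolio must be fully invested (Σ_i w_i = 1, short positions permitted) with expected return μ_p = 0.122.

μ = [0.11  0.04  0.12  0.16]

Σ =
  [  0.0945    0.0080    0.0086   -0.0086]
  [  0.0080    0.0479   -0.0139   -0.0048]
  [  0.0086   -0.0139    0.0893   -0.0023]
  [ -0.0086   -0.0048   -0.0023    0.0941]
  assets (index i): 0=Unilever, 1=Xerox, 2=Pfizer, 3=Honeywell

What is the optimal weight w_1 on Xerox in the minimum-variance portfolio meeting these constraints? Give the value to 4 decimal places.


0.1390

g=Σ⁻¹μ = [1.0940  1.2741  1.4857  1.9016]
h=Σ⁻¹𝟙 = [8.3160  25.0383  14.6301  13.0218]
a=μᵀg=0.653846  b=𝟙ᵀg=5.755387  c=𝟙ᵀh=61.006160  D=ac−b²=6.764180
λ₁=(c·0.122−b)/D = (61.006160·0.122−5.755387)/6.764180 = 0.249456
λ₂=(a−b·0.122)/D = (0.653846−5.755387·0.122)/6.764180 = -0.007142
w* = 0.249456·g + -0.007142·h:
  w_0 = 0.249456·1.0940 + -0.007142·8.3160 = 0.2135  (Unilever)
  w_1 = 0.249456·1.2741 + -0.007142·25.0383 = 0.1390  (Xerox)
  w_2 = 0.249456·1.4857 + -0.007142·14.6301 = 0.2661  (Pfizer)
  w_3 = 0.249456·1.9016 + -0.007142·13.0218 = 0.3814  (Honeywell)
Σw_i=1.0000  μᵀw=0.1220
σ²=wᵀΣw=λ₁·μ_p+λ₂ = 0.249456·0.122 + -0.007142 = 0.023291 ≈ 0.0233


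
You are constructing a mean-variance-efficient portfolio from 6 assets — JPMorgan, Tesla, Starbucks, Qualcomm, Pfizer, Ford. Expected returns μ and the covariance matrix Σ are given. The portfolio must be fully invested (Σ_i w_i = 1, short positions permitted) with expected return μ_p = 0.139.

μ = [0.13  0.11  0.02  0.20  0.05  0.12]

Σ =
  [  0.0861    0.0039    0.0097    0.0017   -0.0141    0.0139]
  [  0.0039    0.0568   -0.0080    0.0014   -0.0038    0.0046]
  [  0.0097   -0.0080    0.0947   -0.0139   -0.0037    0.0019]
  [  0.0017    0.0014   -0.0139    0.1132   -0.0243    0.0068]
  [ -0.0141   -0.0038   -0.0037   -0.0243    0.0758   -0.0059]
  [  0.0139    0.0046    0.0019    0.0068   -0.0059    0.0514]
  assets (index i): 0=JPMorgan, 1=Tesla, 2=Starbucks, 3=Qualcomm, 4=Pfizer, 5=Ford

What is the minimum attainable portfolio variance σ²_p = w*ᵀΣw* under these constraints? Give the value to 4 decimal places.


0.0199

u=Σ⁻¹μ = [1.3426  1.8572  0.5736  2.0842  1.8324  1.7187]
v=Σ⁻¹𝟙 = [10.1444  18.7602  13.7320  14.0228  22.3719  15.2382]
a=μᵀu=1.105013  b=𝟙ᵀu=9.408776  c=𝟙ᵀv=94.269546  D=ac−b²=15.644053
λ₁=(c·0.139−b)/D = (94.269546·0.139−9.408776)/15.644053 = 0.236172
λ₂=(a−b·0.139)/D = (1.105013−9.408776·0.139)/15.644053 = -0.012964
w* = 0.236172·u + -0.012964·v:
  w_0 = 0.236172·1.3426 + -0.012964·10.1444 = 0.1856  (JPMorgan)
  w_1 = 0.236172·1.8572 + -0.012964·18.7602 = 0.1954  (Tesla)
  w_2 = 0.236172·0.5736 + -0.012964·13.7320 = -0.0426  (Starbucks)
  w_3 = 0.236172·2.0842 + -0.012964·14.0228 = 0.3104  (Qualcomm)
  w_4 = 0.236172·1.8324 + -0.012964·22.3719 = 0.1427  (Pfizer)
  w_5 = 0.236172·1.7187 + -0.012964·15.2382 = 0.2084  (Ford)
Σw_i=1.0000  μᵀw=0.1390
σ²=wᵀΣw=λ₁·μ_p+λ₂ = 0.236172·0.139 + -0.012964 = 0.019864 ≈ 0.0199


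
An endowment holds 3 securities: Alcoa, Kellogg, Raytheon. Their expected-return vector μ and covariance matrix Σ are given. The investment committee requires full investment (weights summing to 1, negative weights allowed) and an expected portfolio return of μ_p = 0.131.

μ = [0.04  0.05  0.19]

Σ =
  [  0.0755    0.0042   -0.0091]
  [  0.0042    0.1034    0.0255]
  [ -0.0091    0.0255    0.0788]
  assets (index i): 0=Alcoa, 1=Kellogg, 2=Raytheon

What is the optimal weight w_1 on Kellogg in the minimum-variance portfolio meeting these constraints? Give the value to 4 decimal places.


0.0534

u=Σ⁻¹μ = [0.8497  -0.1845  2.5690]
v=Σ⁻¹𝟙 = [14.4047  6.0272  12.4034]
a=μᵀu=0.512873  b=𝟙ᵀu=3.234199  c=𝟙ᵀv=32.835349  D=ac−b²=6.380326
λ₁=(c·0.131−b)/D = (32.835349·0.131−3.234199)/6.380326 = 0.167269
λ₂=(a−b·0.131)/D = (0.512873−3.234199·0.131)/6.380326 = 0.013979
w* = 0.167269·u + 0.013979·v:
  w_0 = 0.167269·0.8497 + 0.013979·14.4047 = 0.3435  (Alcoa)
  w_1 = 0.167269·-0.1845 + 0.013979·6.0272 = 0.0534  (Kellogg)
  w_2 = 0.167269·2.5690 + 0.013979·12.4034 = 0.6031  (Raytheon)
Σw_i=1.0000  μᵀw=0.1310
σ²=wᵀΣw=λ₁·μ_p+λ₂ = 0.167269·0.131 + 0.013979 = 0.035892 ≈ 0.0359


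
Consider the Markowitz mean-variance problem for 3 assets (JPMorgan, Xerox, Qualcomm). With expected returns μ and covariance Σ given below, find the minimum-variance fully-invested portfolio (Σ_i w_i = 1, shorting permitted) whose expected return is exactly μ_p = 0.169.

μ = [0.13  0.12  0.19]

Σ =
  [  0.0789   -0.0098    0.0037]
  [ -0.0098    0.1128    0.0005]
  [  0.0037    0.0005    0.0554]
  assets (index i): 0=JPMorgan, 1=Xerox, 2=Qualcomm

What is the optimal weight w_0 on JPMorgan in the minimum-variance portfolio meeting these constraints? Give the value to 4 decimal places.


p=Σ⁻¹μ = [1.6405  1.1917  3.3093]
q=Σ⁻¹𝟙 = [13.1062  9.9282  17.0856]
a=μᵀp=0.985029  b=𝟙ᵀp=6.141454  c=𝟙ᵀq=40.119989  D=ac−b²=1.801908
λ₁=(c·0.169−b)/D = (40.119989·0.169−6.141454)/1.801908 = 0.354527
λ₂=(a−b·0.169)/D = (0.985029−6.141454·0.169)/1.801908 = -0.029345
w* = 0.354527·p + -0.029345·q:
  w_0 = 0.354527·1.6405 + -0.029345·13.1062 = 0.1970  (JPMorgan)
  w_1 = 0.354527·1.1917 + -0.029345·9.9282 = 0.1311  (Xerox)
  w_2 = 0.354527·3.3093 + -0.029345·17.0856 = 0.6719  (Qualcomm)
Σw_i=1.0000  μᵀw=0.1690
σ²=wᵀΣw=λ₁·μ_p+λ₂ = 0.354527·0.169 + -0.029345 = 0.030570 ≈ 0.0306

0.1970


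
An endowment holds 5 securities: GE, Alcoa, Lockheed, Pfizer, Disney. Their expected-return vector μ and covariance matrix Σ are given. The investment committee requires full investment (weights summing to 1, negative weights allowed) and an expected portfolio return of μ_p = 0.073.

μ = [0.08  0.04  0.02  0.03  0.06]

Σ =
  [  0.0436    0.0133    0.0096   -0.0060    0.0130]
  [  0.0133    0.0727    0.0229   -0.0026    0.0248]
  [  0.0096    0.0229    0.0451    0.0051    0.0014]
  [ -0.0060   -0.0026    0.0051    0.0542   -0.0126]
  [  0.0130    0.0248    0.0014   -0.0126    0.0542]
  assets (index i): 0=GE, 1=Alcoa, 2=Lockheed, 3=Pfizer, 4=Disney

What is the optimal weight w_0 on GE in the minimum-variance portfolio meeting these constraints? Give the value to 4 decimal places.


0.6678

x=Σ⁻¹μ = [1.7071  -0.0352  -0.0400  0.9627  0.9385]
y=Σ⁻¹𝟙 = [16.9926  0.0539  15.2797  23.4052  19.3962]
a=μᵀx=0.219550  b=𝟙ᵀx=3.533087  c=𝟙ᵀy=75.127615  D=ac−b²=4.011561
λ₁=(c·0.073−b)/D = (75.127615·0.073−3.533087)/4.011561 = 0.486401
λ₂=(a−b·0.073)/D = (0.219550−3.533087·0.073)/4.011561 = -0.009564
w* = 0.486401·x + -0.009564·y:
  w_0 = 0.486401·1.7071 + -0.009564·16.9926 = 0.6678  (GE)
  w_1 = 0.486401·-0.0352 + -0.009564·0.0539 = -0.0176  (Alcoa)
  w_2 = 0.486401·-0.0400 + -0.009564·15.2797 = -0.1656  (Lockheed)
  w_3 = 0.486401·0.9627 + -0.009564·23.4052 = 0.2444  (Pfizer)
  w_4 = 0.486401·0.9385 + -0.009564·19.3962 = 0.2710  (Disney)
Σw_i=1.0000  μᵀw=0.0730
σ²=wᵀΣw=λ₁·μ_p+λ₂ = 0.486401·0.073 + -0.009564 = 0.025944 ≈ 0.0259


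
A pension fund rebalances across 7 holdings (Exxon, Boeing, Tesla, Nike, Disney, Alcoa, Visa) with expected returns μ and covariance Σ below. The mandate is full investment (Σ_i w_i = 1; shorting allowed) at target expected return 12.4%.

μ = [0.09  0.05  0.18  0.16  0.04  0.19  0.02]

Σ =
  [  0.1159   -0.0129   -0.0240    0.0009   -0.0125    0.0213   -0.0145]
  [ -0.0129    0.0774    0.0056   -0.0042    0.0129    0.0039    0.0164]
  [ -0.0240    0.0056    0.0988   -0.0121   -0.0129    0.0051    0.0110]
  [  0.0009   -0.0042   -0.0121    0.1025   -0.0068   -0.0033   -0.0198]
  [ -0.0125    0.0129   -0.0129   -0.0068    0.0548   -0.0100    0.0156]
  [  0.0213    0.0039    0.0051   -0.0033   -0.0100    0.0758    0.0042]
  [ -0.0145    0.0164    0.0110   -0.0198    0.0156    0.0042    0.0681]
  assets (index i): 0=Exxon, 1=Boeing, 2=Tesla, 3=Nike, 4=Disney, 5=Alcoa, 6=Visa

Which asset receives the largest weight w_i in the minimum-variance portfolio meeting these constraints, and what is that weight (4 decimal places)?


p=Σ⁻¹μ = [1.1054  0.2732  2.4912  2.0823  2.1948  2.3936  0.0159]
q=Σ⁻¹𝟙 = [14.9459  8.0127  16.5877  16.1326  24.2979  10.7229  11.7208]
a=μᵀp=1.437626  b=𝟙ᵀp=10.556455  c=𝟙ᵀq=102.420534  D=ac−b²=35.803723
λ₁=(c·0.124−b)/D = (102.420534·0.124−10.556455)/35.803723 = 0.059873
λ₂=(a−b·0.124)/D = (1.437626−10.556455·0.124)/35.803723 = 0.003593
w* = 0.059873·p + 0.003593·q:
  w_0 = 0.059873·1.1054 + 0.003593·14.9459 = 0.1199  (Exxon)
  w_1 = 0.059873·0.2732 + 0.003593·8.0127 = 0.0451  (Boeing)
  w_2 = 0.059873·2.4912 + 0.003593·16.5877 = 0.2087  (Tesla)
  w_3 = 0.059873·2.0823 + 0.003593·16.1326 = 0.1826  (Nike)
  w_4 = 0.059873·2.1948 + 0.003593·24.2979 = 0.2187  (Disney)
  w_5 = 0.059873·2.3936 + 0.003593·10.7229 = 0.1818  (Alcoa)
  w_6 = 0.059873·0.0159 + 0.003593·11.7208 = 0.0431  (Visa)
Σw_i=1.0000  μᵀw=0.1240
σ²=wᵀΣw=λ₁·μ_p+λ₂ = 0.059873·0.124 + 0.003593 = 0.011017 ≈ 0.0110

Disney (0.2187)


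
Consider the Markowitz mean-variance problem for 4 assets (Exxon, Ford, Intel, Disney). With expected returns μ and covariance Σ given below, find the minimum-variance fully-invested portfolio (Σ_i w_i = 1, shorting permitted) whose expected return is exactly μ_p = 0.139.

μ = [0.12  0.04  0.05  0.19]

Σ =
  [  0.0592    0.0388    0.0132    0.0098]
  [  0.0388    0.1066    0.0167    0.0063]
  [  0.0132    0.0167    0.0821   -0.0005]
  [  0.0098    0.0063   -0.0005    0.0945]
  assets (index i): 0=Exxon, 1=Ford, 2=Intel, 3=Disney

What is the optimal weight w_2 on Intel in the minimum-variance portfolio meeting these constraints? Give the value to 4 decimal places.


u=Σ⁻¹μ = [1.9677  -0.5138  0.4084  1.8429]
v=Σ⁻¹𝟙 = [11.0177  3.2880  9.7965  9.2721]
a=μᵀu=0.586145  b=𝟙ᵀu=3.705159  c=𝟙ᵀv=33.374233  D=ac−b²=5.833939
λ₁=(c·0.139−b)/D = (33.374233·0.139−3.705159)/5.833939 = 0.160074
λ₂=(a−b·0.139)/D = (0.586145−3.705159·0.139)/5.833939 = 0.012192
w* = 0.160074·u + 0.012192·v:
  w_0 = 0.160074·1.9677 + 0.012192·11.0177 = 0.4493  (Exxon)
  w_1 = 0.160074·-0.5138 + 0.012192·3.2880 = -0.0422  (Ford)
  w_2 = 0.160074·0.4084 + 0.012192·9.7965 = 0.1848  (Intel)
  w_3 = 0.160074·1.8429 + 0.012192·9.2721 = 0.4081  (Disney)
Σw_i=1.0000  μᵀw=0.1390
σ²=wᵀΣw=λ₁·μ_p+λ₂ = 0.160074·0.139 + 0.012192 = 0.034442 ≈ 0.0344

0.1848


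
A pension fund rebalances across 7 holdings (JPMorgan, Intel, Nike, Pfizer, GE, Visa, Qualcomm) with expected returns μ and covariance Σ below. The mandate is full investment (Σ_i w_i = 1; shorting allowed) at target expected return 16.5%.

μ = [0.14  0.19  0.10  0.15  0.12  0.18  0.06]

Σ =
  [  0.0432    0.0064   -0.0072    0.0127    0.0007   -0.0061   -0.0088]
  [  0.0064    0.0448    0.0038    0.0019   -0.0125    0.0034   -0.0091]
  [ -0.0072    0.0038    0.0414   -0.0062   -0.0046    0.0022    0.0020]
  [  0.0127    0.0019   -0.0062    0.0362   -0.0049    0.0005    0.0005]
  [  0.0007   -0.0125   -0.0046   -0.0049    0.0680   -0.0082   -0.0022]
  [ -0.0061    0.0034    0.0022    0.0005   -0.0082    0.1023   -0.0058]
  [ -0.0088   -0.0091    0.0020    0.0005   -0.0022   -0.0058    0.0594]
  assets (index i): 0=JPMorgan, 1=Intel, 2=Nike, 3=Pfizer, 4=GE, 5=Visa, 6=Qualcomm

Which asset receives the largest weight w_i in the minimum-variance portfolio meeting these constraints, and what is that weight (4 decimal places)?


Intel (0.3776)

u=Σ⁻¹μ = [2.6315  4.6950  3.1882  3.9230  3.4243  2.0780  2.3086]
v=Σ⁻¹𝟙 = [23.1453  26.6334  30.6189  26.3022  25.7141  12.9793  25.3115]
a=μᵀu=3.091202  b=𝟙ᵀu=22.248573  c=𝟙ᵀv=170.704776  D=ac−b²=32.683891
λ₁=(c·0.165−b)/D = (170.704776·0.165−22.248573)/32.683891 = 0.181059
λ₂=(a−b·0.165)/D = (3.091202−22.248573·0.165)/32.683891 = -0.017740
w* = 0.181059·u + -0.017740·v:
  w_0 = 0.181059·2.6315 + -0.017740·23.1453 = 0.0659  (JPMorgan)
  w_1 = 0.181059·4.6950 + -0.017740·26.6334 = 0.3776  (Intel)
  w_2 = 0.181059·3.1882 + -0.017740·30.6189 = 0.0341  (Nike)
  w_3 = 0.181059·3.9230 + -0.017740·26.3022 = 0.2437  (Pfizer)
  w_4 = 0.181059·3.4243 + -0.017740·25.7141 = 0.1638  (GE)
  w_5 = 0.181059·2.0780 + -0.017740·12.9793 = 0.1460  (Visa)
  w_6 = 0.181059·2.3086 + -0.017740·25.3115 = -0.0310  (Qualcomm)
Σw_i=1.0000  μᵀw=0.1650
σ²=wᵀΣw=λ₁·μ_p+λ₂ = 0.181059·0.165 + -0.017740 = 0.012135 ≈ 0.0121


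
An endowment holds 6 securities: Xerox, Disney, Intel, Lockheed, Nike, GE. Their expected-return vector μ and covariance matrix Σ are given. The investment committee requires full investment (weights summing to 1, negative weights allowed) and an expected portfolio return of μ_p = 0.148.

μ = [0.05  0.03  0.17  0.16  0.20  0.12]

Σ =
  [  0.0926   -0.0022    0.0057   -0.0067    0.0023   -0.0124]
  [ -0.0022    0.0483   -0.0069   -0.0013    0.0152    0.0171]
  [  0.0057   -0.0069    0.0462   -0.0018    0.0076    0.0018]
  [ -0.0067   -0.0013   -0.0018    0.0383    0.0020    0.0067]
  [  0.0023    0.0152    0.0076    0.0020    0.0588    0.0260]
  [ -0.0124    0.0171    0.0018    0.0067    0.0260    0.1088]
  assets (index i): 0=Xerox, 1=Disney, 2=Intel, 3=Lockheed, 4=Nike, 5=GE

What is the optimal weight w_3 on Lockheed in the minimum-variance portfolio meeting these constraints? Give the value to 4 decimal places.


g=Σ⁻¹μ = [0.6076  0.3624  3.3874  4.2889  2.6261  0.1675]
h=Σ⁻¹𝟙 = [12.3606  22.5578  23.6601  29.2468  5.0197  3.6625]
a=μᵀg=1.848658  b=𝟙ᵀg=11.439892  c=𝟙ᵀh=96.507353  D=ac−b²=47.537936
λ₁=(c·0.148−b)/D = (96.507353·0.148−11.439892)/47.537936 = 0.059809
λ₂=(a−b·0.148)/D = (1.848658−11.439892·0.148)/47.537936 = 0.003272
w* = 0.059809·g + 0.003272·h:
  w_0 = 0.059809·0.6076 + 0.003272·12.3606 = 0.0768  (Xerox)
  w_1 = 0.059809·0.3624 + 0.003272·22.5578 = 0.0955  (Disney)
  w_2 = 0.059809·3.3874 + 0.003272·23.6601 = 0.2800  (Intel)
  w_3 = 0.059809·4.2889 + 0.003272·29.2468 = 0.3522  (Lockheed)
  w_4 = 0.059809·2.6261 + 0.003272·5.0197 = 0.1735  (Nike)
  w_5 = 0.059809·0.1675 + 0.003272·3.6625 = 0.0220  (GE)
Σw_i=1.0000  μᵀw=0.1480
σ²=wᵀΣw=λ₁·μ_p+λ₂ = 0.059809·0.148 + 0.003272 = 0.012124 ≈ 0.0121

0.3522


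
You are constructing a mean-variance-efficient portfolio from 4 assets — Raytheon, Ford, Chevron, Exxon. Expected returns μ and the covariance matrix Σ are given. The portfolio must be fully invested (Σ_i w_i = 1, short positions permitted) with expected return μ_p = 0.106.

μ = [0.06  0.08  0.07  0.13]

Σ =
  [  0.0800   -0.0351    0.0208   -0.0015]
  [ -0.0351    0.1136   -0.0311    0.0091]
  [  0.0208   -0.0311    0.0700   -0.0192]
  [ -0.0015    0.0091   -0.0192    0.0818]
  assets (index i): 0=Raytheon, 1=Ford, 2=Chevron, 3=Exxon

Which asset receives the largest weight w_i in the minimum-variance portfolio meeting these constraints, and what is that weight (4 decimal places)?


Exxon (0.5749)

u=Σ⁻¹μ = [0.8904  1.3334  1.8464  1.8906]
v=Σ⁻¹𝟙 = [15.0311  18.2801  22.2439  15.6880]
a=μᵀu=0.535122  b=𝟙ᵀu=5.960791  c=𝟙ᵀv=71.243130  D=ac−b²=2.592753
λ₁=(c·0.106−b)/D = (71.243130·0.106−5.960791)/2.592753 = 0.613626
λ₂=(a−b·0.106)/D = (0.535122−5.960791·0.106)/2.592753 = -0.037305
w* = 0.613626·u + -0.037305·v:
  w_0 = 0.613626·0.8904 + -0.037305·15.0311 = -0.0144  (Raytheon)
  w_1 = 0.613626·1.3334 + -0.037305·18.2801 = 0.1363  (Ford)
  w_2 = 0.613626·1.8464 + -0.037305·22.2439 = 0.3032  (Chevron)
  w_3 = 0.613626·1.8906 + -0.037305·15.6880 = 0.5749  (Exxon)
Σw_i=1.0000  μᵀw=0.1060
σ²=wᵀΣw=λ₁·μ_p+λ₂ = 0.613626·0.106 + -0.037305 = 0.027740 ≈ 0.0277


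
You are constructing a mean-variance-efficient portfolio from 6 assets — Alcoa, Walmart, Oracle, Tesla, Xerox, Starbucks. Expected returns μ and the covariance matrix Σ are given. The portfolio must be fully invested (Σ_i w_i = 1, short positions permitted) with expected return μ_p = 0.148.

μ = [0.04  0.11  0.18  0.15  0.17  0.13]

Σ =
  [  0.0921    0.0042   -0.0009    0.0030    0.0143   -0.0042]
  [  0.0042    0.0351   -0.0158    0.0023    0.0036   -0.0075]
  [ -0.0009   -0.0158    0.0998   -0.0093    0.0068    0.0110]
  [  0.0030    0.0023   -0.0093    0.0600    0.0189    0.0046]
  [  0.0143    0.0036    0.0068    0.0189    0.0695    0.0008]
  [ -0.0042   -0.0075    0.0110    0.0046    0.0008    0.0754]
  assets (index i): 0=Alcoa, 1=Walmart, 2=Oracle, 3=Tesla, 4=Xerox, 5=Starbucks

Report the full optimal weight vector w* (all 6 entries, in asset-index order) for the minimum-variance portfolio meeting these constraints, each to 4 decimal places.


p=Σ⁻¹μ = [0.0547  4.2827  2.4058  2.1459  1.3749  1.6567]
q=Σ⁻¹𝟙 = [8.7477  35.8394  15.2151  14.5112  5.1343  14.1553]
a=μᵀp=1.677318  b=𝟙ᵀp=11.920678  c=𝟙ᵀq=93.603138  D=ac−b²=14.899657
λ₁=(c·0.148−b)/D = (93.603138·0.148−11.920678)/14.899657 = 0.129707
λ₂=(a−b·0.148)/D = (1.677318−11.920678·0.148)/14.899657 = -0.005835
w* = 0.129707·p + -0.005835·q:
  w_0 = 0.129707·0.0547 + -0.005835·8.7477 = -0.0440  (Alcoa)
  w_1 = 0.129707·4.2827 + -0.005835·35.8394 = 0.3464  (Walmart)
  w_2 = 0.129707·2.4058 + -0.005835·15.2151 = 0.2233  (Oracle)
  w_3 = 0.129707·2.1459 + -0.005835·14.5112 = 0.1937  (Tesla)
  w_4 = 0.129707·1.3749 + -0.005835·5.1343 = 0.1484  (Xerox)
  w_5 = 0.129707·1.6567 + -0.005835·14.1553 = 0.1323  (Starbucks)
Σw_i=1.0000  μᵀw=0.1480
σ²=wᵀΣw=λ₁·μ_p+λ₂ = 0.129707·0.148 + -0.005835 = 0.013361 ≈ 0.0134

-0.0440  0.3464  0.2233  0.1937  0.1484  0.1323


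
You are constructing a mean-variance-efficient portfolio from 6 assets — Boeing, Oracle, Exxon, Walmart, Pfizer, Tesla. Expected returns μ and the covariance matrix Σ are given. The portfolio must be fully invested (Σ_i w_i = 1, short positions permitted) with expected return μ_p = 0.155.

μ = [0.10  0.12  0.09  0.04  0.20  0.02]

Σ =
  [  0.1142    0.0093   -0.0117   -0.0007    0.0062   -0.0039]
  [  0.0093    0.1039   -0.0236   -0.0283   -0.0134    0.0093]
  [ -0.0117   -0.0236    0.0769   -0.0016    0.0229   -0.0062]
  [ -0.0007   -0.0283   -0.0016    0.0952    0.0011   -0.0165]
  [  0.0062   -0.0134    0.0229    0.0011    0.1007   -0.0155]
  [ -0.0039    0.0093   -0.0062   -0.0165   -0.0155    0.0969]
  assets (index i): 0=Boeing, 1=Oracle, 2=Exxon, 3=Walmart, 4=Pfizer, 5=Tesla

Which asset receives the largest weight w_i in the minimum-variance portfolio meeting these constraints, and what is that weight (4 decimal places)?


Pfizer (0.4839)

x=Σ⁻¹μ = [0.7829  1.8888  1.3581  1.0994  1.9677  0.6455]
y=Σ⁻¹𝟙 = [9.3041  18.0404  18.6880  18.7178  9.5945  14.8806]
a=μᵀx=0.877608  b=𝟙ᵀx=7.742390  c=𝟙ᵀy=89.225343  D=ac−b²=18.360251
λ₁=(c·0.155−b)/D = (89.225343·0.155−7.742390)/18.360251 = 0.331561
λ₂=(a−b·0.155)/D = (0.877608−7.742390·0.155)/18.360251 = -0.017563
w* = 0.331561·x + -0.017563·y:
  w_0 = 0.331561·0.7829 + -0.017563·9.3041 = 0.0962  (Boeing)
  w_1 = 0.331561·1.8888 + -0.017563·18.0404 = 0.3094  (Oracle)
  w_2 = 0.331561·1.3581 + -0.017563·18.6880 = 0.1221  (Exxon)
  w_3 = 0.331561·1.0994 + -0.017563·18.7178 = 0.0358  (Walmart)
  w_4 = 0.331561·1.9677 + -0.017563·9.5945 = 0.4839  (Pfizer)
  w_5 = 0.331561·0.6455 + -0.017563·14.8806 = -0.0473  (Tesla)
Σw_i=1.0000  μᵀw=0.1550
σ²=wᵀΣw=λ₁·μ_p+λ₂ = 0.331561·0.155 + -0.017563 = 0.033829 ≈ 0.0338


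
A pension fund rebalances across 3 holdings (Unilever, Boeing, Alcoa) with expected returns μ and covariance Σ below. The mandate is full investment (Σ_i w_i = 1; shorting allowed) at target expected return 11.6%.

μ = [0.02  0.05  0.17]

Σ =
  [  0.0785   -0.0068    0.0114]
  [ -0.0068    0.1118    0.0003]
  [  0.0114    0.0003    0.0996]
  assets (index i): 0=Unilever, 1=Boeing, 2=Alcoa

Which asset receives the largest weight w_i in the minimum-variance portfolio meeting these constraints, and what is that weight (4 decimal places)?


Alcoa (0.5909)

x=Σ⁻¹μ = [0.0465  0.4455  1.7002]
y=Σ⁻¹𝟙 = [12.3277  9.6713  8.6000]
a=μᵀx=0.312232  b=𝟙ᵀx=2.192123  c=𝟙ᵀy=30.599000  D=ac−b²=4.748594
λ₁=(c·0.116−b)/D = (30.599000·0.116−2.192123)/4.748594 = 0.285845
λ₂=(a−b·0.116)/D = (0.312232−2.192123·0.116)/4.748594 = 0.012203
w* = 0.285845·x + 0.012203·y:
  w_0 = 0.285845·0.0465 + 0.012203·12.3277 = 0.1637  (Unilever)
  w_1 = 0.285845·0.4455 + 0.012203·9.6713 = 0.2454  (Boeing)
  w_2 = 0.285845·1.7002 + 0.012203·8.6000 = 0.5909  (Alcoa)
Σw_i=1.0000  μᵀw=0.1160
σ²=wᵀΣw=λ₁·μ_p+λ₂ = 0.285845·0.116 + 0.012203 = 0.045361 ≈ 0.0454
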